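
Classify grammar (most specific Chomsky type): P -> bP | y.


Right-linear: every RHS is a terminal or a terminal followed by one nonterminal
Classification: Type 3 (Regular)


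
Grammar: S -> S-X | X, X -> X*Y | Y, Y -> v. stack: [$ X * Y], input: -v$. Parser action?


handle 'X*Y' on top
Action: reduce (X -> X*Y)


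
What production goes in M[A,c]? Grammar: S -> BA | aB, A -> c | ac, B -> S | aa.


For [A, c]: 'c' ∈ FIRST(c)
Entry: A -> c


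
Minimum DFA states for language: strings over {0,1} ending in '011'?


Track the longest suffix of input matching a prefix of '011': 4 classes (prefixes of length 0..3)
Minimal DFA: 4 states


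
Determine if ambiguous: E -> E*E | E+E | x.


'x*x+x' has two parse trees (no precedence encoded between * and +)
Ambiguous


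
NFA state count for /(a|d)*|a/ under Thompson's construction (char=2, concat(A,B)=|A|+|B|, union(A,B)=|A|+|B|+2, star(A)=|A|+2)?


Syntax tree has 3 char leaf(s), 2 union(s), 1 star(s)
chars contribute 3×2 = 6; each union adds +2; each star adds +2
Total: 6 + 4 + 2 = 12 states


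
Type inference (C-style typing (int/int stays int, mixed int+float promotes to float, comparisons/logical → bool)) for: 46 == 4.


Operand types: int == int
Rule: comparison yields bool
Result type: bool


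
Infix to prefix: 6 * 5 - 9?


left-to-right (same/higher precedence on left): tree is (- (* 6 5) 9)
Prefix: - * 6 5 9


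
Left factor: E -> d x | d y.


Common prefix: 'd'
Factored: E -> d E', E' -> x | y


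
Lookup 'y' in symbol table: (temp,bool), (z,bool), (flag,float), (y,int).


Lookup 'y' → type int


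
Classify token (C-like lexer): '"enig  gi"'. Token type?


Pattern: double-quoted sequence
Type: STRING_LITERAL


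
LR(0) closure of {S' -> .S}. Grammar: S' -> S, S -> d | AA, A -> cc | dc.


Start: S' -> .S
For each item with dot before a nonterminal B, add B -> .γ for every B-production
Closure: [S' -> .S, S -> .d, S -> .AA, A -> .cc, A -> .dc]


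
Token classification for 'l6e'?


Pattern: letter/underscore followed by alphanumerics, not a keyword
Type: IDENTIFIER


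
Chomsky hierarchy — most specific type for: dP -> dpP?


LHS has context (more than one symbol) and |LHS| ≤ |RHS|
Classification: Type 1 (Context-Sensitive)


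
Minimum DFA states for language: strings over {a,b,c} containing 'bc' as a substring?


KMP-style automaton: 2 progress states + 1 absorbing accept = 3
Minimal DFA: 3 states


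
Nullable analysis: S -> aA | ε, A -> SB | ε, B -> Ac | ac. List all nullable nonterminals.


A nonterminal is nullable iff some alternative derives ε (directly, or every symbol in it is nullable)
Nullable: {A, S}


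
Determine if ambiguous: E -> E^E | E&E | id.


'id^id&id' has two parse trees (no precedence encoded between ^ and &)
Ambiguous


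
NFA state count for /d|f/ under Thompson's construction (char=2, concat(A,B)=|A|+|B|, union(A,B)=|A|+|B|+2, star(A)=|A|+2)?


Syntax tree has 2 char leaf(s), 1 union(s), 0 star(s)
chars contribute 2×2 = 4; each union adds +2; each star adds +2
Total: 4 + 2 + 0 = 6 states


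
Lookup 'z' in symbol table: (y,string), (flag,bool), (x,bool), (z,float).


Lookup 'z' → type float


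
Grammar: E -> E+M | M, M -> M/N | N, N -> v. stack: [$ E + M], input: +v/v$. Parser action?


handle 'E+M' on top; lookahead ∈ FOLLOW(E) = {+, $}
Action: reduce (E -> E+M)


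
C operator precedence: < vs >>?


'>>' is shift (level 8); '<' is relational (level 7)
Higher level binds tighter
'>>' has higher precedence than '<'


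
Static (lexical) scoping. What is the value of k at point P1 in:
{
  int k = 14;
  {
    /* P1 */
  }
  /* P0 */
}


P1's block does not declare k; resolves to the enclosing declaration at depth 0
k = 14


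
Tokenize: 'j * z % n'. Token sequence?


Scan left to right, longest-match per lexeme
Tokens: ID(j), OP(*), ID(z), OP(%), ID(n)


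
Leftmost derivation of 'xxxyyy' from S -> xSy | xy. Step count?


Derivation: S => xSy => xxSyy => xxxyyy
Steps: 3


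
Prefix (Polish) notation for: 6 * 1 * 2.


left-to-right (same/higher precedence on left): tree is (* (* 6 1) 2)
Prefix: * * 6 1 2


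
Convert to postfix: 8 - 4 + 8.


Left to right (same or higher precedence on left)
Postfix: 8 4 - 8 +


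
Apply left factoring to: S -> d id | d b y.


Common prefix: 'd'
Factored: S -> d S', S' -> id | b y


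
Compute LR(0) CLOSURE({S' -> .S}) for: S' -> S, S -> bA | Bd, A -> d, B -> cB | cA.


Start: S' -> .S
For each item with dot before a nonterminal B, add B -> .γ for every B-production
Closure: [S' -> .S, S -> .bA, S -> .Bd, B -> .cB, B -> .cA]


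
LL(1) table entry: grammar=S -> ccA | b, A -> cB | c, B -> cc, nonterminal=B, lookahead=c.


For [B, c]: 'c' ∈ FIRST(cc)
Entry: B -> cc


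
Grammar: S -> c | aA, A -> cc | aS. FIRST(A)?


Per alternative of A: FIRST(cc) = {c}; FIRST(aS) = {a}
FIRST(A) = {a, c}


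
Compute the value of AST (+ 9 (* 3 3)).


Evaluate inner: (* 3 3) = 9
Evaluate root: (+ 9 9) = 18
Result: 18


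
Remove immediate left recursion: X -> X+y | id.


Left-recursive alternatives: X+y; non-recursive: id
Introduce X': X -> idX', X' -> +yX' | ε


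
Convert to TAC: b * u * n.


Break into single-operator statements:
t1 = b * u
t2 = t1 * n


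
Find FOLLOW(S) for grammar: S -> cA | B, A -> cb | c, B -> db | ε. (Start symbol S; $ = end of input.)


$ ∈ FOLLOW(S). For each A -> αBβ: add FIRST(β)\{ε} to FOLLOW(B); if β nullable, add FOLLOW(A).
FOLLOW(S) = {$}


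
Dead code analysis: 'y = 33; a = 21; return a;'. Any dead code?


y is assigned but never read
Dead: 'y = 33'


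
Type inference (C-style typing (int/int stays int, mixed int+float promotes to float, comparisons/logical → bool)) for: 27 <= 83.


Operand types: int <= int
Rule: comparison yields bool
Result type: bool


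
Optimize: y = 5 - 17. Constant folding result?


5 - 17 = -12 at compile time
Optimized: y = -12


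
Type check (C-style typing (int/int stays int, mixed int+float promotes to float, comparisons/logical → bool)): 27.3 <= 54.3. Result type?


Operand types: float <= float
Rule: comparison yields bool
Result type: bool


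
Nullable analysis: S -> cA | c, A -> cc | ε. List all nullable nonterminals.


A nonterminal is nullable iff some alternative derives ε (directly, or every symbol in it is nullable)
Nullable: {A}


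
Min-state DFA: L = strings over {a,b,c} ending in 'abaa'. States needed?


Track the longest suffix of input matching a prefix of 'abaa': 5 classes (prefixes of length 0..4)
Minimal DFA: 5 states


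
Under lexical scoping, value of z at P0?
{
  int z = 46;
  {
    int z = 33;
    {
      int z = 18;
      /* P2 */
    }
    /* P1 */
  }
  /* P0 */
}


z declared in the same block as P0
z = 46


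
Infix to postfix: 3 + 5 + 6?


Left to right (same or higher precedence on left)
Postfix: 3 5 + 6 +


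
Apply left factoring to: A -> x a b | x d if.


Common prefix: 'x'
Factored: A -> x A', A' -> a b | d if


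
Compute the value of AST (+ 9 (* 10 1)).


Evaluate inner: (* 10 1) = 10
Evaluate root: (+ 9 10) = 19
Result: 19


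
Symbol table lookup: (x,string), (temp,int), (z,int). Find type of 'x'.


Lookup 'x' → type string


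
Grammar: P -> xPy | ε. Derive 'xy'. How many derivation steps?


Derivation: P => xPy => xy
Steps: 2


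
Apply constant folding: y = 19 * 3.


19 * 3 = 57 at compile time
Optimized: y = 57


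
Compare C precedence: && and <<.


'<<' is shift (level 8); '&&' is logical AND (level 2)
Higher level binds tighter
'<<' has higher precedence than '&&'


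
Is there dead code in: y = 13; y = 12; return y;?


first assignment to y is overwritten before any read
Dead: 'y = 13'


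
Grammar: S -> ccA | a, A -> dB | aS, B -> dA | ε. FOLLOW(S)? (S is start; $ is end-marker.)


$ ∈ FOLLOW(S). For each A -> αBβ: add FIRST(β)\{ε} to FOLLOW(B); if β nullable, add FOLLOW(A).
FOLLOW(S) = {$}


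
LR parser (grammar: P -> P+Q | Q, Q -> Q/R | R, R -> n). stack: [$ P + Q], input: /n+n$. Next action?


'/' can extend Q; shift to build Q -> Q/R
Action: shift


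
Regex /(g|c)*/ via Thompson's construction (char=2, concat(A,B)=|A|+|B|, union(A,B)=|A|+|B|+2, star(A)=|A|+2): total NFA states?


Syntax tree has 2 char leaf(s), 1 union(s), 1 star(s)
chars contribute 2×2 = 4; each union adds +2; each star adds +2
Total: 4 + 2 + 2 = 8 states


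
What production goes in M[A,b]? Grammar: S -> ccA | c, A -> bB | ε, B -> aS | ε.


For [A, b]: 'b' ∈ FIRST(bB)
Entry: A -> bB


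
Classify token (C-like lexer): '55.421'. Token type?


Pattern: digits with a decimal point
Type: FLOAT_LITERAL


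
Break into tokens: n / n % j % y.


Scan left to right, longest-match per lexeme
Tokens: ID(n), OP(/), ID(n), OP(%), ID(j), OP(%), ID(y)


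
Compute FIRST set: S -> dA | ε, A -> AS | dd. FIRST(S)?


Per alternative of S: FIRST(dA) = {d}; FIRST(ε) = {ε}
FIRST(S) = {d, ε}


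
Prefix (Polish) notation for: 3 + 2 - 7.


left-to-right (same/higher precedence on left): tree is (- (+ 3 2) 7)
Prefix: - + 3 2 7


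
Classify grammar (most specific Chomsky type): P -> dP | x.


Right-linear: every RHS is a terminal or a terminal followed by one nonterminal
Classification: Type 3 (Regular)


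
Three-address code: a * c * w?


Break into single-operator statements:
t1 = a * c
t2 = t1 * w


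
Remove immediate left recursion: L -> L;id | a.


Left-recursive alternatives: L;id; non-recursive: a
Introduce L': L -> aL', L' -> ;idL' | ε


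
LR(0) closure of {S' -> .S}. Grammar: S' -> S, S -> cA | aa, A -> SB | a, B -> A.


Start: S' -> .S
For each item with dot before a nonterminal B, add B -> .γ for every B-production
Closure: [S' -> .S, S -> .cA, S -> .aa]


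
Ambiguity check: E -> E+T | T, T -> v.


precedence layered via separate nonterminal T: deterministic
Unambiguous


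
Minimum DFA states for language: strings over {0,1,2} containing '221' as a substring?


KMP-style automaton: 3 progress states + 1 absorbing accept = 4
Minimal DFA: 4 states


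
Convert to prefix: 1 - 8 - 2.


left-to-right (same/higher precedence on left): tree is (- (- 1 8) 2)
Prefix: - - 1 8 2


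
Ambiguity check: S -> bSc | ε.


balanced b^n…c^n: each string has a unique parse
Unambiguous


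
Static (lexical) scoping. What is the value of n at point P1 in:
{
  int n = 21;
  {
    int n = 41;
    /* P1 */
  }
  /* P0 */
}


n declared in the same block as P1
n = 41


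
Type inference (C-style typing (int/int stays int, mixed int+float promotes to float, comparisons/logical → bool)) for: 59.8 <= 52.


Operand types: float <= int
Rule: comparison yields bool
Result type: bool


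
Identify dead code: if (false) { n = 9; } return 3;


condition is constant false, so the whole block is unreachable
Dead: 'if (false) { n = 9; }'


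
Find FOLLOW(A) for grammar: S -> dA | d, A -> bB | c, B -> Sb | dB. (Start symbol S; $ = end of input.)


$ ∈ FOLLOW(S). For each A -> αBβ: add FIRST(β)\{ε} to FOLLOW(B); if β nullable, add FOLLOW(A).
FOLLOW(A) = {$, b}


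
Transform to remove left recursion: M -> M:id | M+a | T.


Left-recursive alternatives: M:id, M+a; non-recursive: T
Introduce M': M -> TM', M' -> :idM' | +aM' | ε


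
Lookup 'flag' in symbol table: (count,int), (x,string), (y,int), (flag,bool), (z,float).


Lookup 'flag' → type bool


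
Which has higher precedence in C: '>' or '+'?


'+' is additive (level 9); '>' is relational (level 7)
Higher level binds tighter
'+' has higher precedence than '>'


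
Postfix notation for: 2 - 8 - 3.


Left to right (same or higher precedence on left)
Postfix: 2 8 - 3 -


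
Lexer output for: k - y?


Scan left to right, longest-match per lexeme
Tokens: ID(k), OP(-), ID(y)


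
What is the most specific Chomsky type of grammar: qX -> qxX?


LHS has context (more than one symbol) and |LHS| ≤ |RHS|
Classification: Type 1 (Context-Sensitive)


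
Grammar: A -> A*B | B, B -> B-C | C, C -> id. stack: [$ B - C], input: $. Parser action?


handle 'B-C' on top
Action: reduce (B -> B-C)


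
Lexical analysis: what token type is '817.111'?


Pattern: digits with a decimal point
Type: FLOAT_LITERAL


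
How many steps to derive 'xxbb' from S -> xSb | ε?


Derivation: S => xSb => xxSbb => xxbb
Steps: 3


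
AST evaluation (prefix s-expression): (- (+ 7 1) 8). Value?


Evaluate inner: (+ 7 1) = 8
Evaluate root: (- 8 8) = 0
Result: 0


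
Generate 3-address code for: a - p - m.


Break into single-operator statements:
t1 = a - p
t2 = t1 - m


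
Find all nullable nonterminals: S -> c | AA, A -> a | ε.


A nonterminal is nullable iff some alternative derives ε (directly, or every symbol in it is nullable)
Nullable: {A, S}


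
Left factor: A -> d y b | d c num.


Common prefix: 'd'
Factored: A -> d A', A' -> y b | c num


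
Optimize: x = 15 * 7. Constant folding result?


15 * 7 = 105 at compile time
Optimized: x = 105


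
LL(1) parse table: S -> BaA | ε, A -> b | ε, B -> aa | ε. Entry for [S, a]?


For [S, a]: 'a' ∈ FIRST(BaA)
Entry: S -> BaA


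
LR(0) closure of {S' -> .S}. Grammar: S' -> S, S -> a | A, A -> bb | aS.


Start: S' -> .S
For each item with dot before a nonterminal B, add B -> .γ for every B-production
Closure: [S' -> .S, S -> .a, S -> .A, A -> .bb, A -> .aS]


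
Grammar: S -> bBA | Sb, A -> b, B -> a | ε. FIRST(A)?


Per alternative of A: FIRST(b) = {b}
FIRST(A) = {b}


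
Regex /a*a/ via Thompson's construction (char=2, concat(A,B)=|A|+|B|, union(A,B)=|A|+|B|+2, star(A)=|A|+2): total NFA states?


Syntax tree has 2 char leaf(s), 0 union(s), 1 star(s)
chars contribute 2×2 = 4; each union adds +2; each star adds +2
Total: 4 + 0 + 2 = 6 states


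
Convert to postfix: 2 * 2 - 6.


Left to right (same or higher precedence on left)
Postfix: 2 2 * 6 -


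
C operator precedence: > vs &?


'>' is relational (level 7); '&' is bitwise AND (level 5)
Higher level binds tighter
'>' has higher precedence than '&'


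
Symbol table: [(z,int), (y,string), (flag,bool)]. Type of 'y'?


Lookup 'y' → type string


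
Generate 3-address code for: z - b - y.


Break into single-operator statements:
t1 = z - b
t2 = t1 - y


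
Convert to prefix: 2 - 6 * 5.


'*' binds tighter: tree is (- 2 (* 6 5))
Prefix: - 2 * 6 5


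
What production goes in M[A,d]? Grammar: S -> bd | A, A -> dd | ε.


For [A, d]: 'd' ∈ FIRST(dd)
Entry: A -> dd


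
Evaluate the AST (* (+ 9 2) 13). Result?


Evaluate inner: (+ 9 2) = 11
Evaluate root: (* 11 13) = 143
Result: 143


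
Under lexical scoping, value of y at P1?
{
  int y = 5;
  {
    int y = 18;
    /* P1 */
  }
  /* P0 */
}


y declared in the same block as P1
y = 18


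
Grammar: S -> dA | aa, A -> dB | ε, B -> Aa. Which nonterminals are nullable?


A nonterminal is nullable iff some alternative derives ε (directly, or every symbol in it is nullable)
Nullable: {A}


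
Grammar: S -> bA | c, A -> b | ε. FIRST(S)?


Per alternative of S: FIRST(bA) = {b}; FIRST(c) = {c}
FIRST(S) = {b, c}


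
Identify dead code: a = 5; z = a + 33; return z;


a is read by z's definition; z is returned
No dead code


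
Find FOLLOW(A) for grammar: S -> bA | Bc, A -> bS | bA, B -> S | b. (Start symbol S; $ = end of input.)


$ ∈ FOLLOW(S). For each A -> αBβ: add FIRST(β)\{ε} to FOLLOW(B); if β nullable, add FOLLOW(A).
FOLLOW(A) = {$, c}


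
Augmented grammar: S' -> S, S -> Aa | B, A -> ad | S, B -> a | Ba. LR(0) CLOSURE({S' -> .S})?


Start: S' -> .S
For each item with dot before a nonterminal B, add B -> .γ for every B-production
Closure: [S' -> .S, S -> .Aa, S -> .B, A -> .ad, A -> .S, B -> .a, B -> .Ba]


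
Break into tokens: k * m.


Scan left to right, longest-match per lexeme
Tokens: ID(k), OP(*), ID(m)


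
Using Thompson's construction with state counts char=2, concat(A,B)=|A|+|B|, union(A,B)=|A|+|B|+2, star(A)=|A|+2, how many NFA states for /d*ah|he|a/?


Syntax tree has 6 char leaf(s), 2 union(s), 1 star(s)
chars contribute 6×2 = 12; each union adds +2; each star adds +2
Total: 12 + 4 + 2 = 18 states


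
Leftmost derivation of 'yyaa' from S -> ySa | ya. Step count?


Derivation: S => ySa => yyaa
Steps: 2


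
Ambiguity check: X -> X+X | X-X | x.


'x+x-x' has two parse trees (no precedence encoded between + and -)
Ambiguous


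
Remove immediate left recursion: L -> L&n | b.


Left-recursive alternatives: L&n; non-recursive: b
Introduce L': L -> bL', L' -> &nL' | ε


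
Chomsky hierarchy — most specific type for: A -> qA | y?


Right-linear: every RHS is a terminal or a terminal followed by one nonterminal
Classification: Type 3 (Regular)


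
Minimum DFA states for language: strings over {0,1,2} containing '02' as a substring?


KMP-style automaton: 2 progress states + 1 absorbing accept = 3
Minimal DFA: 3 states


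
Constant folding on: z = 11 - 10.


11 - 10 = 1 at compile time
Optimized: z = 1


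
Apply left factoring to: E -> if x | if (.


Common prefix: 'if'
Factored: E -> if E', E' -> x | (


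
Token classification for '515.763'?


Pattern: digits with a decimal point
Type: FLOAT_LITERAL


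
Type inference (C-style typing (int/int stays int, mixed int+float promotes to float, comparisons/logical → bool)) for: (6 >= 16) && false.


Operand types: bool && bool
Rule: logical operators take bool operands and yield bool
Result type: bool


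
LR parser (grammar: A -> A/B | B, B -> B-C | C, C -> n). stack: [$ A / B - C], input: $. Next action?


handle 'B-C' on top
Action: reduce (B -> B-C)


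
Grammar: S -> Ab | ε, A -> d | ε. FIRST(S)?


Per alternative of S: FIRST(Ab) = {b, d}; FIRST(ε) = {ε}
FIRST(S) = {b, d, ε}


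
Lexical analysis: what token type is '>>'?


Pattern: operator symbol
Type: OPERATOR


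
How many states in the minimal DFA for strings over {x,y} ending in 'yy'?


Track the longest suffix of input matching a prefix of 'yy': 3 classes (prefixes of length 0..2)
Minimal DFA: 3 states


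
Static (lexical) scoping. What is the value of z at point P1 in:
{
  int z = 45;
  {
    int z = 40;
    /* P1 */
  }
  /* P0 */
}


z declared in the same block as P1
z = 40


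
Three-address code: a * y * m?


Break into single-operator statements:
t1 = a * y
t2 = t1 * m


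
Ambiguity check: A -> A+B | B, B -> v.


precedence layered via separate nonterminal B: deterministic
Unambiguous


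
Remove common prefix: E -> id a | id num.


Common prefix: 'id'
Factored: E -> id E', E' -> a | num


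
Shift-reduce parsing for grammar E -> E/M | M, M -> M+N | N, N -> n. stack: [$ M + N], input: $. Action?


handle 'M+N' on top
Action: reduce (M -> M+N)


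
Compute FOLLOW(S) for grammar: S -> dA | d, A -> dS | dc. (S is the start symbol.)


$ ∈ FOLLOW(S). For each A -> αBβ: add FIRST(β)\{ε} to FOLLOW(B); if β nullable, add FOLLOW(A).
FOLLOW(S) = {$}


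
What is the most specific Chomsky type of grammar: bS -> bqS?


LHS has context (more than one symbol) and |LHS| ≤ |RHS|
Classification: Type 1 (Context-Sensitive)


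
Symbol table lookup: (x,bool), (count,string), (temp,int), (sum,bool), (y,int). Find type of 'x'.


Lookup 'x' → type bool


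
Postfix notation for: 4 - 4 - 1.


Left to right (same or higher precedence on left)
Postfix: 4 4 - 1 -


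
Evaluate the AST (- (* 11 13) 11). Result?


Evaluate inner: (* 11 13) = 143
Evaluate root: (- 143 11) = 132
Result: 132


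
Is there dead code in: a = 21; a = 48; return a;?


first assignment to a is overwritten before any read
Dead: 'a = 21'


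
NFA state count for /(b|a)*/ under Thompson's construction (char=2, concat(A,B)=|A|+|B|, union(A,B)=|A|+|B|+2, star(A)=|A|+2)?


Syntax tree has 2 char leaf(s), 1 union(s), 1 star(s)
chars contribute 2×2 = 4; each union adds +2; each star adds +2
Total: 4 + 2 + 2 = 8 states


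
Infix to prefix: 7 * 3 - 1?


left-to-right (same/higher precedence on left): tree is (- (* 7 3) 1)
Prefix: - * 7 3 1


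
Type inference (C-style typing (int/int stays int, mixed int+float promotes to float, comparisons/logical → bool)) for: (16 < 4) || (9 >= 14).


Operand types: bool || bool
Rule: logical operators take bool operands and yield bool
Result type: bool


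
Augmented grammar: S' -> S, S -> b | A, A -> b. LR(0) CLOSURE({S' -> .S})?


Start: S' -> .S
For each item with dot before a nonterminal B, add B -> .γ for every B-production
Closure: [S' -> .S, S -> .b, S -> .A, A -> .b]


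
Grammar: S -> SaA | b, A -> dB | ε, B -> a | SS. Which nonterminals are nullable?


A nonterminal is nullable iff some alternative derives ε (directly, or every symbol in it is nullable)
Nullable: {A}


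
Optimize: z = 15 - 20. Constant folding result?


15 - 20 = -5 at compile time
Optimized: z = -5


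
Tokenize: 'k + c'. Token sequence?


Scan left to right, longest-match per lexeme
Tokens: ID(k), OP(+), ID(c)


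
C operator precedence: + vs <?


'+' is additive (level 9); '<' is relational (level 7)
Higher level binds tighter
'+' has higher precedence than '<'


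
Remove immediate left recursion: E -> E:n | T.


Left-recursive alternatives: E:n; non-recursive: T
Introduce E': E -> TE', E' -> :nE' | ε


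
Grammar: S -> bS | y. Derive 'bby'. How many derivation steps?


Derivation: S => bS => bbS => bby
Steps: 3


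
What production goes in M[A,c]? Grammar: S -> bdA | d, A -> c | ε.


For [A, c]: 'c' ∈ FIRST(c)
Entry: A -> c


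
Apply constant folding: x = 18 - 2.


18 - 2 = 16 at compile time
Optimized: x = 16


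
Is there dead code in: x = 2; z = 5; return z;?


x is assigned but never read
Dead: 'x = 2'


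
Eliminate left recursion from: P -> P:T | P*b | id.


Left-recursive alternatives: P:T, P*b; non-recursive: id
Introduce P': P -> idP', P' -> :TP' | *bP' | ε


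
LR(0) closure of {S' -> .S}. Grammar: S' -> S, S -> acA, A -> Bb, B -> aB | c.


Start: S' -> .S
For each item with dot before a nonterminal B, add B -> .γ for every B-production
Closure: [S' -> .S, S -> .acA]


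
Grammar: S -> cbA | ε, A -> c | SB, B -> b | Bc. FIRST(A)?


Per alternative of A: FIRST(c) = {c}; FIRST(SB) = {b, c}
FIRST(A) = {b, c}


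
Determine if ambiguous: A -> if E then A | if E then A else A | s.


dangling else: 'if E then if E then s else s' parses two ways
Ambiguous


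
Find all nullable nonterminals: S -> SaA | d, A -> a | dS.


A nonterminal is nullable iff some alternative derives ε (directly, or every symbol in it is nullable)
Nullable: {}


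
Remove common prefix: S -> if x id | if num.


Common prefix: 'if'
Factored: S -> if S', S' -> x id | num


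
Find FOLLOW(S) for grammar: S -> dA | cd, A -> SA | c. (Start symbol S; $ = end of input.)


$ ∈ FOLLOW(S). For each A -> αBβ: add FIRST(β)\{ε} to FOLLOW(B); if β nullable, add FOLLOW(A).
FOLLOW(S) = {$, c, d}


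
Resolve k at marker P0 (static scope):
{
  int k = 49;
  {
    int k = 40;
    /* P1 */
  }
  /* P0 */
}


k declared in the same block as P0
k = 49


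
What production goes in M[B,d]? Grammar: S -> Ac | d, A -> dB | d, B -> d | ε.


For [B, d]: 'd' ∈ FIRST(d)
Entry: B -> d


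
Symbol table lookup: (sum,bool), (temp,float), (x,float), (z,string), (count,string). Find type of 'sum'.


Lookup 'sum' → type bool


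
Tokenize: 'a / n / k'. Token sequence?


Scan left to right, longest-match per lexeme
Tokens: ID(a), OP(/), ID(n), OP(/), ID(k)


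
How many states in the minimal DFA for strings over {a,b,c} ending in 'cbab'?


Track the longest suffix of input matching a prefix of 'cbab': 5 classes (prefixes of length 0..4)
Minimal DFA: 5 states


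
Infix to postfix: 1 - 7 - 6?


Left to right (same or higher precedence on left)
Postfix: 1 7 - 6 -


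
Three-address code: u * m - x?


Break into single-operator statements:
t1 = u * m
t2 = t1 - x


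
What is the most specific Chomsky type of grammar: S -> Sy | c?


Left-linear: every RHS is a terminal or one nonterminal followed by a terminal
Classification: Type 3 (Regular)


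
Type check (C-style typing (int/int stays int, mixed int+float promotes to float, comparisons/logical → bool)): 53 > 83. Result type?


Operand types: int > int
Rule: comparison yields bool
Result type: bool


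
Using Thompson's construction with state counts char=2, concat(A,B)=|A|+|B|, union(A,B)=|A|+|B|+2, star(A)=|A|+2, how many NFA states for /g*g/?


Syntax tree has 2 char leaf(s), 0 union(s), 1 star(s)
chars contribute 2×2 = 4; each union adds +2; each star adds +2
Total: 4 + 0 + 2 = 6 states


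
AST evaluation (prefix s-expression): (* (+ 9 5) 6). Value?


Evaluate inner: (+ 9 5) = 14
Evaluate root: (* 14 6) = 84
Result: 84


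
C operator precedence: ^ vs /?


'/' is multiplicative (level 10); '^' is bitwise XOR (level 4)
Higher level binds tighter
'/' has higher precedence than '^'


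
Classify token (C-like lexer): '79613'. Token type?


Pattern: digits only
Type: INTEGER_LITERAL


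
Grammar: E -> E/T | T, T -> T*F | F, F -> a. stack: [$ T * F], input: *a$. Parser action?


handle 'T*F' on top
Action: reduce (T -> T*F)


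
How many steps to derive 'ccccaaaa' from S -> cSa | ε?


Derivation: S => cSa => ccSaa => cccSaaa => ccccSaaaa => ccccaaaa
Steps: 5


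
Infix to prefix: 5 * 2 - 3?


left-to-right (same/higher precedence on left): tree is (- (* 5 2) 3)
Prefix: - * 5 2 3


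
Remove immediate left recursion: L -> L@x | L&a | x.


Left-recursive alternatives: L@x, L&a; non-recursive: x
Introduce L': L -> xL', L' -> @xL' | &aL' | ε


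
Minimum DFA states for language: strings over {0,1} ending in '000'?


Track the longest suffix of input matching a prefix of '000': 4 classes (prefixes of length 0..3)
Minimal DFA: 4 states


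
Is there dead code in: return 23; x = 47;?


statement follows a return and is unreachable
Dead: 'x = 47'


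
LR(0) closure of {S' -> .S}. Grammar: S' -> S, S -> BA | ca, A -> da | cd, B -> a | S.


Start: S' -> .S
For each item with dot before a nonterminal B, add B -> .γ for every B-production
Closure: [S' -> .S, S -> .BA, S -> .ca, B -> .a, B -> .S]


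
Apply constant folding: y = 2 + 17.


2 + 17 = 19 at compile time
Optimized: y = 19


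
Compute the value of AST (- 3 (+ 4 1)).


Evaluate inner: (+ 4 1) = 5
Evaluate root: (- 3 5) = -2
Result: -2


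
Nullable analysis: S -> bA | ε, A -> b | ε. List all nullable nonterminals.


A nonterminal is nullable iff some alternative derives ε (directly, or every symbol in it is nullable)
Nullable: {A, S}


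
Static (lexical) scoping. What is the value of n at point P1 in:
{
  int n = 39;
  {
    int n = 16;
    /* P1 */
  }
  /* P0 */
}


n declared in the same block as P1
n = 16


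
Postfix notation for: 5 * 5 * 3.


Left to right (same or higher precedence on left)
Postfix: 5 5 * 3 *


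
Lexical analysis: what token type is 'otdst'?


Pattern: letter/underscore followed by alphanumerics, not a keyword
Type: IDENTIFIER


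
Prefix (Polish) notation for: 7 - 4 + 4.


left-to-right (same/higher precedence on left): tree is (+ (- 7 4) 4)
Prefix: + - 7 4 4


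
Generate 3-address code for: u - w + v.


Break into single-operator statements:
t1 = u - w
t2 = t1 + v


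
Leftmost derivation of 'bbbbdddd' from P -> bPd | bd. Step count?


Derivation: P => bPd => bbPdd => bbbPddd => bbbbdddd
Steps: 4


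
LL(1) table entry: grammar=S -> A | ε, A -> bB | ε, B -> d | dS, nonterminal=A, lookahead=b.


For [A, b]: 'b' ∈ FIRST(bB)
Entry: A -> bB


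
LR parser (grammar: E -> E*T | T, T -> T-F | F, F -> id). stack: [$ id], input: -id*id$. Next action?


'id' on top is the handle for F -> id
Action: reduce (F -> id)


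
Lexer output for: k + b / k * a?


Scan left to right, longest-match per lexeme
Tokens: ID(k), OP(+), ID(b), OP(/), ID(k), OP(*), ID(a)


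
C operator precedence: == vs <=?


'<=' is relational (level 7); '==' is equality (level 6)
Higher level binds tighter
'<=' has higher precedence than '=='


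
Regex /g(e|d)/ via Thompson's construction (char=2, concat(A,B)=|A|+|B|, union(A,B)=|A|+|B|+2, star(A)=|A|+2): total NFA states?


Syntax tree has 3 char leaf(s), 1 union(s), 0 star(s)
chars contribute 3×2 = 6; each union adds +2; each star adds +2
Total: 6 + 2 + 0 = 8 states


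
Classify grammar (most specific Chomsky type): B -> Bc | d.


Left-linear: every RHS is a terminal or one nonterminal followed by a terminal
Classification: Type 3 (Regular)


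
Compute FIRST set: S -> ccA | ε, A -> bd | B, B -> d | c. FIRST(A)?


Per alternative of A: FIRST(bd) = {b}; FIRST(B) = {c, d}
FIRST(A) = {b, c, d}


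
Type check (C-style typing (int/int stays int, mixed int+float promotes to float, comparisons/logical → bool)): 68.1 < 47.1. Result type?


Operand types: float < float
Rule: comparison yields bool
Result type: bool


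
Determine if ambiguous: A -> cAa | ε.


balanced c^n…a^n: each string has a unique parse
Unambiguous


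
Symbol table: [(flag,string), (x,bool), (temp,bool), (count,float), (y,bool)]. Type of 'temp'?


Lookup 'temp' → type bool


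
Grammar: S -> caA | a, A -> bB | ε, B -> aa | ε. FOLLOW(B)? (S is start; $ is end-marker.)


$ ∈ FOLLOW(S). For each A -> αBβ: add FIRST(β)\{ε} to FOLLOW(B); if β nullable, add FOLLOW(A).
FOLLOW(B) = {$}


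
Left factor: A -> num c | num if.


Common prefix: 'num'
Factored: A -> num A', A' -> c | if


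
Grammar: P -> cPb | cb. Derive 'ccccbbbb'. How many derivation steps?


Derivation: P => cPb => ccPbb => cccPbbb => ccccbbbb
Steps: 4


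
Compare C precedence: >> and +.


'+' is additive (level 9); '>>' is shift (level 8)
Higher level binds tighter
'+' has higher precedence than '>>'


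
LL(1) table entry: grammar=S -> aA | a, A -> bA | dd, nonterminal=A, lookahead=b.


For [A, b]: 'b' ∈ FIRST(bA)
Entry: A -> bA


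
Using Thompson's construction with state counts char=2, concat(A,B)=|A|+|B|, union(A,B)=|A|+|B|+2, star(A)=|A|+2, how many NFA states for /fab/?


Syntax tree has 3 char leaf(s), 0 union(s), 0 star(s)
chars contribute 3×2 = 6; each union adds +2; each star adds +2
Total: 6 + 0 + 0 = 6 states


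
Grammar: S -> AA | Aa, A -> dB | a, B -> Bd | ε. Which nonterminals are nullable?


A nonterminal is nullable iff some alternative derives ε (directly, or every symbol in it is nullable)
Nullable: {B}


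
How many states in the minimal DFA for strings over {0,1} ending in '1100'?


Track the longest suffix of input matching a prefix of '1100': 5 classes (prefixes of length 0..4)
Minimal DFA: 5 states


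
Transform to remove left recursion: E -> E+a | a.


Left-recursive alternatives: E+a; non-recursive: a
Introduce E': E -> aE', E' -> +aE' | ε


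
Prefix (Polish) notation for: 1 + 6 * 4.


'*' binds tighter: tree is (+ 1 (* 6 4))
Prefix: + 1 * 6 4


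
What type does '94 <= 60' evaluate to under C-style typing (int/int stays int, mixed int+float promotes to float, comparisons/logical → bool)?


Operand types: int <= int
Rule: comparison yields bool
Result type: bool


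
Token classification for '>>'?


Pattern: operator symbol
Type: OPERATOR


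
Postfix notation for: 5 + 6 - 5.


Left to right (same or higher precedence on left)
Postfix: 5 6 + 5 -


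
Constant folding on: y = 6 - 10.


6 - 10 = -4 at compile time
Optimized: y = -4


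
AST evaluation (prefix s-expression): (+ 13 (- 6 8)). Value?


Evaluate inner: (- 6 8) = -2
Evaluate root: (+ 13 -2) = 11
Result: 11


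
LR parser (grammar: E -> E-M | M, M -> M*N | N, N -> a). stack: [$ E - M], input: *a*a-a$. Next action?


'*' can extend M; shift to build M -> M*N
Action: shift


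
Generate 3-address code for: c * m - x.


Break into single-operator statements:
t1 = c * m
t2 = t1 - x


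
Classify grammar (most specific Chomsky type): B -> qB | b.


Right-linear: every RHS is a terminal or a terminal followed by one nonterminal
Classification: Type 3 (Regular)


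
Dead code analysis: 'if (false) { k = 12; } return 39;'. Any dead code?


condition is constant false, so the whole block is unreachable
Dead: 'if (false) { k = 12; }'


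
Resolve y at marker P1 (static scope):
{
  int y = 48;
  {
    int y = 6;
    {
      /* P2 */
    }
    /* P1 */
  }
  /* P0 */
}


y declared in the same block as P1
y = 6


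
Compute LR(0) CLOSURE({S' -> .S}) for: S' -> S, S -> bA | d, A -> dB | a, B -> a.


Start: S' -> .S
For each item with dot before a nonterminal B, add B -> .γ for every B-production
Closure: [S' -> .S, S -> .bA, S -> .d]


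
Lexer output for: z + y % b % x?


Scan left to right, longest-match per lexeme
Tokens: ID(z), OP(+), ID(y), OP(%), ID(b), OP(%), ID(x)


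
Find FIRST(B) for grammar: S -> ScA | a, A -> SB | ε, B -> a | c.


Per alternative of B: FIRST(a) = {a}; FIRST(c) = {c}
FIRST(B) = {a, c}


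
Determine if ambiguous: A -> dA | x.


right-linear, alternatives start with distinct terminals 'd' vs 'x': unique leftmost derivation
Unambiguous


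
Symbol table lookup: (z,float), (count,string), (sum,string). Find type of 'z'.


Lookup 'z' → type float


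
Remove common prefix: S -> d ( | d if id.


Common prefix: 'd'
Factored: S -> d S', S' -> ( | if id


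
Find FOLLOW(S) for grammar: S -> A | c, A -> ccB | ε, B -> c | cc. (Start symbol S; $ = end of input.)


$ ∈ FOLLOW(S). For each A -> αBβ: add FIRST(β)\{ε} to FOLLOW(B); if β nullable, add FOLLOW(A).
FOLLOW(S) = {$}


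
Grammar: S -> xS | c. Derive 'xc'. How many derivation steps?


Derivation: S => xS => xc
Steps: 2


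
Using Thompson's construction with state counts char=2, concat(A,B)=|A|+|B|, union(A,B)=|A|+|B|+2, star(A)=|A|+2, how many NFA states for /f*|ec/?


Syntax tree has 3 char leaf(s), 1 union(s), 1 star(s)
chars contribute 3×2 = 6; each union adds +2; each star adds +2
Total: 6 + 2 + 2 = 10 states


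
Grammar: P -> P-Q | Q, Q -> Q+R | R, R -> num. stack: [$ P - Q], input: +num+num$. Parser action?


'+' can extend Q; shift to build Q -> Q+R
Action: shift


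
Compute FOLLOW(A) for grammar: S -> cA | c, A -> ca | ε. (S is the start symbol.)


$ ∈ FOLLOW(S). For each A -> αBβ: add FIRST(β)\{ε} to FOLLOW(B); if β nullable, add FOLLOW(A).
FOLLOW(A) = {$}


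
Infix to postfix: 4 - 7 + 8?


Left to right (same or higher precedence on left)
Postfix: 4 7 - 8 +


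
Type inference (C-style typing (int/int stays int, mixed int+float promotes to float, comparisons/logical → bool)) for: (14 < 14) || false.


Operand types: bool || bool
Rule: logical operators take bool operands and yield bool
Result type: bool


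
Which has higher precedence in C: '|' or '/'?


'/' is multiplicative (level 10); '|' is bitwise OR (level 3)
Higher level binds tighter
'/' has higher precedence than '|'


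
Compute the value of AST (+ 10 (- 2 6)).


Evaluate inner: (- 2 6) = -4
Evaluate root: (+ 10 -4) = 6
Result: 6


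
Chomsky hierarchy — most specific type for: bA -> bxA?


LHS has context (more than one symbol) and |LHS| ≤ |RHS|
Classification: Type 1 (Context-Sensitive)


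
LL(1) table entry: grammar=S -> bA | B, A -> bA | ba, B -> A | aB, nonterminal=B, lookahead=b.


For [B, b]: 'b' ∈ FIRST(A)
Entry: B -> A


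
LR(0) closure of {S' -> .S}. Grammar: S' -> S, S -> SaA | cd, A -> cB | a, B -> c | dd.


Start: S' -> .S
For each item with dot before a nonterminal B, add B -> .γ for every B-production
Closure: [S' -> .S, S -> .SaA, S -> .cd]


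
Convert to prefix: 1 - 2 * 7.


'*' binds tighter: tree is (- 1 (* 2 7))
Prefix: - 1 * 2 7


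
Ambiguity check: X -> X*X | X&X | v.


'v*v&v' has two parse trees (no precedence encoded between * and &)
Ambiguous


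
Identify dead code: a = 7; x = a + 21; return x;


a is read by x's definition; x is returned
No dead code


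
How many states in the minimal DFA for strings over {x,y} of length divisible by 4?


Track length mod 4: states 0..3, accept at 0
Minimal DFA: 4 states


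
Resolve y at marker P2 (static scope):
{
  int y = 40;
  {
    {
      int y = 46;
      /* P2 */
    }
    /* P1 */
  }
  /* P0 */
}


y declared in the same block as P2
y = 46


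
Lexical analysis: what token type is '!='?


Pattern: operator symbol
Type: OPERATOR


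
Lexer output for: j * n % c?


Scan left to right, longest-match per lexeme
Tokens: ID(j), OP(*), ID(n), OP(%), ID(c)


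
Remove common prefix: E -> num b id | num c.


Common prefix: 'num'
Factored: E -> num E', E' -> b id | c


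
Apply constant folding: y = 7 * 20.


7 * 20 = 140 at compile time
Optimized: y = 140


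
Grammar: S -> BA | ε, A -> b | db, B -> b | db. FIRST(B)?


Per alternative of B: FIRST(b) = {b}; FIRST(db) = {d}
FIRST(B) = {b, d}


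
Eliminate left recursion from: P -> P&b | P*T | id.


Left-recursive alternatives: P&b, P*T; non-recursive: id
Introduce P': P -> idP', P' -> &bP' | *TP' | ε


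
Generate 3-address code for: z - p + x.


Break into single-operator statements:
t1 = z - p
t2 = t1 + x


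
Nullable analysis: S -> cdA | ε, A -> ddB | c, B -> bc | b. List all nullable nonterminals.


A nonterminal is nullable iff some alternative derives ε (directly, or every symbol in it is nullable)
Nullable: {S}


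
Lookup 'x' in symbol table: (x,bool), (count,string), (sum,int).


Lookup 'x' → type bool


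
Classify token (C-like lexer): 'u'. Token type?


Pattern: letter/underscore followed by alphanumerics, not a keyword
Type: IDENTIFIER


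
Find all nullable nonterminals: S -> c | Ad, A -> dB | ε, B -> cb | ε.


A nonterminal is nullable iff some alternative derives ε (directly, or every symbol in it is nullable)
Nullable: {A, B}


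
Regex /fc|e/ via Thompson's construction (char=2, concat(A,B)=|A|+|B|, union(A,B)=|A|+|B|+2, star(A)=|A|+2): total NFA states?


Syntax tree has 3 char leaf(s), 1 union(s), 0 star(s)
chars contribute 3×2 = 6; each union adds +2; each star adds +2
Total: 6 + 2 + 0 = 8 states


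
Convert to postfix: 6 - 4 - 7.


Left to right (same or higher precedence on left)
Postfix: 6 4 - 7 -


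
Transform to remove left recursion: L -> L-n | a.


Left-recursive alternatives: L-n; non-recursive: a
Introduce L': L -> aL', L' -> -nL' | ε


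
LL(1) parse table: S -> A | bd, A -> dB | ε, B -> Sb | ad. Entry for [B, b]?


For [B, b]: 'b' ∈ FIRST(Sb)
Entry: B -> Sb


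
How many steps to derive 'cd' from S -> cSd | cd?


Derivation: S => cd
Steps: 1


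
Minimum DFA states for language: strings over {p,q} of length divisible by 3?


Track length mod 3: states 0..2, accept at 0
Minimal DFA: 3 states
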